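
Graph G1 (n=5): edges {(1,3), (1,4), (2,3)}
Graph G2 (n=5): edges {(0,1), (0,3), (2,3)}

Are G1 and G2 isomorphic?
Yes, isomorphic

The graphs are isomorphic.
One valid mapping φ: V(G1) → V(G2): 0→4, 1→3, 2→1, 3→0, 4→2

Verify φ preserves adjacency — for each edge of G1, its image is an edge of G2:
  (1,3) → (φ(1),φ(3)) = (0,3) ∈ E(G2) ✓
  (1,4) → (φ(1),φ(4)) = (2,3) ∈ E(G2) ✓
  (2,3) → (φ(2),φ(3)) = (0,1) ∈ E(G2) ✓
All 3 edges of G1 map to edges of G2, and |E(G1)| = |E(G2)| = 3, so φ is a bijection on edges as well as vertices. Hence G1 ≅ G2.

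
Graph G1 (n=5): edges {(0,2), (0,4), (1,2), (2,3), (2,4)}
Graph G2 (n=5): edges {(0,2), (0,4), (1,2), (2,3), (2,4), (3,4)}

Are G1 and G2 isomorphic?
No, not isomorphic

The graphs are NOT isomorphic.

Counting edges: G1 has 5 edge(s); G2 has 6 edge(s).
Edge count is an isomorphism invariant (a bijection on vertices induces a bijection on edges), so differing edge counts rule out isomorphism.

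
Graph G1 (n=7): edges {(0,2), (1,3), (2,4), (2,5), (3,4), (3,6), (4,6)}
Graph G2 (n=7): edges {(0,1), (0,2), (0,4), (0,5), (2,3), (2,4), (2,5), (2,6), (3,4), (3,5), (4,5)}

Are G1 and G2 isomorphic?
No, not isomorphic

The graphs are NOT isomorphic.

Counting triangles (3-cliques): G1 has 1, G2 has 7.
Triangle count is an isomorphism invariant, so differing triangle counts rule out isomorphism.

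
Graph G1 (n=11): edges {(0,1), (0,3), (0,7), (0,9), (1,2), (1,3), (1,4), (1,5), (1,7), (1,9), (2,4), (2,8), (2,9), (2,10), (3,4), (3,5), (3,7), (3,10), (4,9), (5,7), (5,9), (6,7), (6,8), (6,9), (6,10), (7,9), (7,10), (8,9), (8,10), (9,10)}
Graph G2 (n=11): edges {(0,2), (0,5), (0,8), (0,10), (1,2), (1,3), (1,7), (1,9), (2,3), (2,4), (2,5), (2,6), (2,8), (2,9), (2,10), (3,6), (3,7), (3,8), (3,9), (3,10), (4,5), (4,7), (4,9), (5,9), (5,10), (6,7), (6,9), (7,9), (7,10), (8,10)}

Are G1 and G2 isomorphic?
Yes, isomorphic

The graphs are isomorphic.
One valid mapping φ: V(G1) → V(G2): 0→6, 1→9, 2→5, 3→7, 4→4, 5→1, 6→8, 7→3, 8→0, 9→2, 10→10

Verify φ preserves adjacency — for each edge of G1, its image is an edge of G2:
  (0,1) → (φ(0),φ(1)) = (6,9) ∈ E(G2) ✓
  (0,3) → (φ(0),φ(3)) = (6,7) ∈ E(G2) ✓
  (0,7) → (φ(0),φ(7)) = (3,6) ∈ E(G2) ✓
  (0,9) → (φ(0),φ(9)) = (2,6) ∈ E(G2) ✓
  (1,2) → (φ(1),φ(2)) = (5,9) ∈ E(G2) ✓
  (1,3) → (φ(1),φ(3)) = (7,9) ∈ E(G2) ✓
  (1,4) → (φ(1),φ(4)) = (4,9) ∈ E(G2) ✓
  (1,5) → (φ(1),φ(5)) = (1,9) ∈ E(G2) ✓
  (1,7) → (φ(1),φ(7)) = (3,9) ∈ E(G2) ✓
  (1,9) → (φ(1),φ(9)) = (2,9) ∈ E(G2) ✓
  (2,4) → (φ(2),φ(4)) = (4,5) ∈ E(G2) ✓
  (2,8) → (φ(2),φ(8)) = (0,5) ∈ E(G2) ✓
  (2,9) → (φ(2),φ(9)) = (2,5) ∈ E(G2) ✓
  (2,10) → (φ(2),φ(10)) = (5,10) ∈ E(G2) ✓
  (3,4) → (φ(3),φ(4)) = (4,7) ∈ E(G2) ✓
  (3,5) → (φ(3),φ(5)) = (1,7) ∈ E(G2) ✓
  (3,7) → (φ(3),φ(7)) = (3,7) ∈ E(G2) ✓
  (3,10) → (φ(3),φ(10)) = (7,10) ∈ E(G2) ✓
  (4,9) → (φ(4),φ(9)) = (2,4) ∈ E(G2) ✓
  (5,7) → (φ(5),φ(7)) = (1,3) ∈ E(G2) ✓
  (5,9) → (φ(5),φ(9)) = (1,2) ∈ E(G2) ✓
  (6,7) → (φ(6),φ(7)) = (3,8) ∈ E(G2) ✓
  (6,8) → (φ(6),φ(8)) = (0,8) ∈ E(G2) ✓
  (6,9) → (φ(6),φ(9)) = (2,8) ∈ E(G2) ✓
  (6,10) → (φ(6),φ(10)) = (8,10) ∈ E(G2) ✓
  (7,9) → (φ(7),φ(9)) = (2,3) ∈ E(G2) ✓
  (7,10) → (φ(7),φ(10)) = (3,10) ∈ E(G2) ✓
  (8,9) → (φ(8),φ(9)) = (0,2) ∈ E(G2) ✓
  (8,10) → (φ(8),φ(10)) = (0,10) ∈ E(G2) ✓
  (9,10) → (φ(9),φ(10)) = (2,10) ∈ E(G2) ✓
All 30 edges of G1 map to edges of G2, and |E(G1)| = |E(G2)| = 30, so φ is a bijection on edges as well as vertices. Hence G1 ≅ G2.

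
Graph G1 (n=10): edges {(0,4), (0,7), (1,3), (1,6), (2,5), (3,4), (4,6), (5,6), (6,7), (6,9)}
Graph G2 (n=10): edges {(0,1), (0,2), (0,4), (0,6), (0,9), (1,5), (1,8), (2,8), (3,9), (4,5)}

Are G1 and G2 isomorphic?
Yes, isomorphic

The graphs are isomorphic.
One valid mapping φ: V(G1) → V(G2): 0→8, 1→4, 2→3, 3→5, 4→1, 5→9, 6→0, 7→2, 8→7, 9→6

Verify φ preserves adjacency — for each edge of G1, its image is an edge of G2:
  (0,4) → (φ(0),φ(4)) = (1,8) ∈ E(G2) ✓
  (0,7) → (φ(0),φ(7)) = (2,8) ∈ E(G2) ✓
  (1,3) → (φ(1),φ(3)) = (4,5) ∈ E(G2) ✓
  (1,6) → (φ(1),φ(6)) = (0,4) ∈ E(G2) ✓
  (2,5) → (φ(2),φ(5)) = (3,9) ∈ E(G2) ✓
  (3,4) → (φ(3),φ(4)) = (1,5) ∈ E(G2) ✓
  (4,6) → (φ(4),φ(6)) = (0,1) ∈ E(G2) ✓
  (5,6) → (φ(5),φ(6)) = (0,9) ∈ E(G2) ✓
  (6,7) → (φ(6),φ(7)) = (0,2) ∈ E(G2) ✓
  (6,9) → (φ(6),φ(9)) = (0,6) ∈ E(G2) ✓
All 10 edges of G1 map to edges of G2, and |E(G1)| = |E(G2)| = 10, so φ is a bijection on edges as well as vertices. Hence G1 ≅ G2.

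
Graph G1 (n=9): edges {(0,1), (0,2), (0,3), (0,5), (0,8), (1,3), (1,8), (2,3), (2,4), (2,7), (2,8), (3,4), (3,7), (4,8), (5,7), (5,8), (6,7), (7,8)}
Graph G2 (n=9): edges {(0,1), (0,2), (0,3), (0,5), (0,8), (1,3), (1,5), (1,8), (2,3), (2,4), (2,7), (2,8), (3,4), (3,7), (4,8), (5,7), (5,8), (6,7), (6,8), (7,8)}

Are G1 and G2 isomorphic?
No, not isomorphic

The graphs are NOT isomorphic.

Counting edges: G1 has 18 edge(s); G2 has 20 edge(s).
Edge count is an isomorphism invariant (a bijection on vertices induces a bijection on edges), so differing edge counts rule out isomorphism.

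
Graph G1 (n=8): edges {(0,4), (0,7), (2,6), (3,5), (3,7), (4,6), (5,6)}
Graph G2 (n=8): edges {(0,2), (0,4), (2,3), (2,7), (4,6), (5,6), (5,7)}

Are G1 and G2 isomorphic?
Yes, isomorphic

The graphs are isomorphic.
One valid mapping φ: V(G1) → V(G2): 0→4, 1→1, 2→3, 3→5, 4→0, 5→7, 6→2, 7→6

Verify φ preserves adjacency — for each edge of G1, its image is an edge of G2:
  (0,4) → (φ(0),φ(4)) = (0,4) ∈ E(G2) ✓
  (0,7) → (φ(0),φ(7)) = (4,6) ∈ E(G2) ✓
  (2,6) → (φ(2),φ(6)) = (2,3) ∈ E(G2) ✓
  (3,5) → (φ(3),φ(5)) = (5,7) ∈ E(G2) ✓
  (3,7) → (φ(3),φ(7)) = (5,6) ∈ E(G2) ✓
  (4,6) → (φ(4),φ(6)) = (0,2) ∈ E(G2) ✓
  (5,6) → (φ(5),φ(6)) = (2,7) ∈ E(G2) ✓
All 7 edges of G1 map to edges of G2, and |E(G1)| = |E(G2)| = 7, so φ is a bijection on edges as well as vertices. Hence G1 ≅ G2.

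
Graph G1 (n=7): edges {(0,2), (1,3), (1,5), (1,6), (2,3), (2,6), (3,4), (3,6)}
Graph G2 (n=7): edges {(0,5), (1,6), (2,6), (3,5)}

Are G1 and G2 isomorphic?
No, not isomorphic

The graphs are NOT isomorphic.

Connected components of G1: 1 component(s) with vertex sets [[0, 1, 2, 3, 4, 5, 6]], sizes [7].
Connected components of G2: 3 component(s) with vertex sets [[4], [0, 3, 5], [1, 2, 6]], sizes [1, 3, 3].
The number of connected components (and the multiset of component sizes) is an isomorphism invariant — an isomorphism maps each component of G1 bijectively onto a component of G2. Since G1 has 1 component(s) and G2 has 3, they cannot be isomorphic.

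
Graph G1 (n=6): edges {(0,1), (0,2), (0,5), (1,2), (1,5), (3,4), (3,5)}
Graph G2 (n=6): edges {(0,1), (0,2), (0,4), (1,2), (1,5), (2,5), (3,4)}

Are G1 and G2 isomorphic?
Yes, isomorphic

The graphs are isomorphic.
One valid mapping φ: V(G1) → V(G2): 0→1, 1→2, 2→5, 3→4, 4→3, 5→0

Verify φ preserves adjacency — for each edge of G1, its image is an edge of G2:
  (0,1) → (φ(0),φ(1)) = (1,2) ∈ E(G2) ✓
  (0,2) → (φ(0),φ(2)) = (1,5) ∈ E(G2) ✓
  (0,5) → (φ(0),φ(5)) = (0,1) ∈ E(G2) ✓
  (1,2) → (φ(1),φ(2)) = (2,5) ∈ E(G2) ✓
  (1,5) → (φ(1),φ(5)) = (0,2) ∈ E(G2) ✓
  (3,4) → (φ(3),φ(4)) = (3,4) ∈ E(G2) ✓
  (3,5) → (φ(3),φ(5)) = (0,4) ∈ E(G2) ✓
All 7 edges of G1 map to edges of G2, and |E(G1)| = |E(G2)| = 7, so φ is a bijection on edges as well as vertices. Hence G1 ≅ G2.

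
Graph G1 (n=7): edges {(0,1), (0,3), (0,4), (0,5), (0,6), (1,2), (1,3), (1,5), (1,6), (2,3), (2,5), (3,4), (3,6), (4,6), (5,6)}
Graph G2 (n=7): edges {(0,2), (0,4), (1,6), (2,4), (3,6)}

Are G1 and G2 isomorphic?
No, not isomorphic

The graphs are NOT isomorphic.

Connected components of G1: 1 component(s) with vertex sets [[0, 1, 2, 3, 4, 5, 6]], sizes [7].
Connected components of G2: 3 component(s) with vertex sets [[5], [0, 2, 4], [1, 3, 6]], sizes [1, 3, 3].
The number of connected components (and the multiset of component sizes) is an isomorphism invariant — an isomorphism maps each component of G1 bijectively onto a component of G2. Since G1 has 1 component(s) and G2 has 3, they cannot be isomorphic.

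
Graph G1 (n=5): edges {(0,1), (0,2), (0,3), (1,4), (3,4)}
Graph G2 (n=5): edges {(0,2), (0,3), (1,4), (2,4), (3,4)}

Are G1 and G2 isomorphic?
Yes, isomorphic

The graphs are isomorphic.
One valid mapping φ: V(G1) → V(G2): 0→4, 1→3, 2→1, 3→2, 4→0

Verify φ preserves adjacency — for each edge of G1, its image is an edge of G2:
  (0,1) → (φ(0),φ(1)) = (3,4) ∈ E(G2) ✓
  (0,2) → (φ(0),φ(2)) = (1,4) ∈ E(G2) ✓
  (0,3) → (φ(0),φ(3)) = (2,4) ∈ E(G2) ✓
  (1,4) → (φ(1),φ(4)) = (0,3) ∈ E(G2) ✓
  (3,4) → (φ(3),φ(4)) = (0,2) ∈ E(G2) ✓
All 5 edges of G1 map to edges of G2, and |E(G1)| = |E(G2)| = 5, so φ is a bijection on edges as well as vertices. Hence G1 ≅ G2.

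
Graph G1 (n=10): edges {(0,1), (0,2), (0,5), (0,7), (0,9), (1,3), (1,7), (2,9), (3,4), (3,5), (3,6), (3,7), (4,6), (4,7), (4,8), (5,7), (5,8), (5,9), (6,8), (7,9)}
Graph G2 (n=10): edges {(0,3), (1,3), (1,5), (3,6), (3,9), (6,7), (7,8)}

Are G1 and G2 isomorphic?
No, not isomorphic

The graphs are NOT isomorphic.

Connected components of G1: 1 component(s) with vertex sets [[0, 1, 2, 3, 4, 5, 6, 7, 8, 9]], sizes [10].
Connected components of G2: 3 component(s) with vertex sets [[2], [4], [0, 1, 3, 5, 6, 7, 8, 9]], sizes [1, 1, 8].
The number of connected components (and the multiset of component sizes) is an isomorphism invariant — an isomorphism maps each component of G1 bijectively onto a component of G2. Since G1 has 1 component(s) and G2 has 3, they cannot be isomorphic.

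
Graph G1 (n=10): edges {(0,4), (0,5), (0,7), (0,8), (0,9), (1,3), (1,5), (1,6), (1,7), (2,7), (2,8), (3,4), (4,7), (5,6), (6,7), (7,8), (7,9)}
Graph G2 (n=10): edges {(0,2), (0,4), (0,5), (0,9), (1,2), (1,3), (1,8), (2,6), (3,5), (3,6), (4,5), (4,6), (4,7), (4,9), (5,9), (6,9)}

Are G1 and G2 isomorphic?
No, not isomorphic

The graphs are NOT isomorphic.

Degrees in G1: deg(0)=5, deg(1)=4, deg(2)=2, deg(3)=2, deg(4)=3, deg(5)=3, deg(6)=3, deg(7)=7, deg(8)=3, deg(9)=2.
Sorted degree sequence of G1: [7, 5, 4, 3, 3, 3, 3, 2, 2, 2].
Degrees in G2: deg(0)=4, deg(1)=3, deg(2)=3, deg(3)=3, deg(4)=5, deg(5)=4, deg(6)=4, deg(7)=1, deg(8)=1, deg(9)=4.
Sorted degree sequence of G2: [5, 4, 4, 4, 4, 3, 3, 3, 1, 1].
The (sorted) degree sequence is an isomorphism invariant, so since G1 and G2 have different degree sequences they cannot be isomorphic.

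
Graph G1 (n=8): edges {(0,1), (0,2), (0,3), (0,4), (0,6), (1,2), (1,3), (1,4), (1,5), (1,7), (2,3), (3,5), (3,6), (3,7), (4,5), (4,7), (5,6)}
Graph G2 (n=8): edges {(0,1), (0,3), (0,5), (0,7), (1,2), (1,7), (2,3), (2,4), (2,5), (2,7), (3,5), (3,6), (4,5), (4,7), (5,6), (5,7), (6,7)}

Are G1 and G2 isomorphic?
Yes, isomorphic

The graphs are isomorphic.
One valid mapping φ: V(G1) → V(G2): 0→2, 1→5, 2→4, 3→7, 4→3, 5→0, 6→1, 7→6

Verify φ preserves adjacency — for each edge of G1, its image is an edge of G2:
  (0,1) → (φ(0),φ(1)) = (2,5) ∈ E(G2) ✓
  (0,2) → (φ(0),φ(2)) = (2,4) ∈ E(G2) ✓
  (0,3) → (φ(0),φ(3)) = (2,7) ∈ E(G2) ✓
  (0,4) → (φ(0),φ(4)) = (2,3) ∈ E(G2) ✓
  (0,6) → (φ(0),φ(6)) = (1,2) ∈ E(G2) ✓
  (1,2) → (φ(1),φ(2)) = (4,5) ∈ E(G2) ✓
  (1,3) → (φ(1),φ(3)) = (5,7) ∈ E(G2) ✓
  (1,4) → (φ(1),φ(4)) = (3,5) ∈ E(G2) ✓
  (1,5) → (φ(1),φ(5)) = (0,5) ∈ E(G2) ✓
  (1,7) → (φ(1),φ(7)) = (5,6) ∈ E(G2) ✓
  (2,3) → (φ(2),φ(3)) = (4,7) ∈ E(G2) ✓
  (3,5) → (φ(3),φ(5)) = (0,7) ∈ E(G2) ✓
  (3,6) → (φ(3),φ(6)) = (1,7) ∈ E(G2) ✓
  (3,7) → (φ(3),φ(7)) = (6,7) ∈ E(G2) ✓
  (4,5) → (φ(4),φ(5)) = (0,3) ∈ E(G2) ✓
  (4,7) → (φ(4),φ(7)) = (3,6) ∈ E(G2) ✓
  (5,6) → (φ(5),φ(6)) = (0,1) ∈ E(G2) ✓
All 17 edges of G1 map to edges of G2, and |E(G1)| = |E(G2)| = 17, so φ is a bijection on edges as well as vertices. Hence G1 ≅ G2.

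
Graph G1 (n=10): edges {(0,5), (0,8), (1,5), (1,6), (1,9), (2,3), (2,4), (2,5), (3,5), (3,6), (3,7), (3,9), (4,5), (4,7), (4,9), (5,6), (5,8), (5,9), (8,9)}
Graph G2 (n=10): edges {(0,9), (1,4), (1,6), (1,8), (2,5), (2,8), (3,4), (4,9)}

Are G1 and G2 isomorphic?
No, not isomorphic

The graphs are NOT isomorphic.

Connected components of G1: 1 component(s) with vertex sets [[0, 1, 2, 3, 4, 5, 6, 7, 8, 9]], sizes [10].
Connected components of G2: 2 component(s) with vertex sets [[7], [0, 1, 2, 3, 4, 5, 6, 8, 9]], sizes [1, 9].
The number of connected components (and the multiset of component sizes) is an isomorphism invariant — an isomorphism maps each component of G1 bijectively onto a component of G2. Since G1 has 1 component(s) and G2 has 2, they cannot be isomorphic.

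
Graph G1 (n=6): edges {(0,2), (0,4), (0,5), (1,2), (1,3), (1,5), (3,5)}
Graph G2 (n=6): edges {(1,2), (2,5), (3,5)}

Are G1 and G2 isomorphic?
No, not isomorphic

The graphs are NOT isomorphic.

Degrees in G1: deg(0)=3, deg(1)=3, deg(2)=2, deg(3)=2, deg(4)=1, deg(5)=3.
Sorted degree sequence of G1: [3, 3, 3, 2, 2, 1].
Degrees in G2: deg(0)=0, deg(1)=1, deg(2)=2, deg(3)=1, deg(4)=0, deg(5)=2.
Sorted degree sequence of G2: [2, 2, 1, 1, 0, 0].
The (sorted) degree sequence is an isomorphism invariant, so since G1 and G2 have different degree sequences they cannot be isomorphic.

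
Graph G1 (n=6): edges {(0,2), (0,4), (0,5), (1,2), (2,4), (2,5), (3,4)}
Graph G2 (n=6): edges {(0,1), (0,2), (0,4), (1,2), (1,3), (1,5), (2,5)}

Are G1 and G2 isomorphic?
Yes, isomorphic

The graphs are isomorphic.
One valid mapping φ: V(G1) → V(G2): 0→2, 1→3, 2→1, 3→4, 4→0, 5→5

Verify φ preserves adjacency — for each edge of G1, its image is an edge of G2:
  (0,2) → (φ(0),φ(2)) = (1,2) ∈ E(G2) ✓
  (0,4) → (φ(0),φ(4)) = (0,2) ∈ E(G2) ✓
  (0,5) → (φ(0),φ(5)) = (2,5) ∈ E(G2) ✓
  (1,2) → (φ(1),φ(2)) = (1,3) ∈ E(G2) ✓
  (2,4) → (φ(2),φ(4)) = (0,1) ∈ E(G2) ✓
  (2,5) → (φ(2),φ(5)) = (1,5) ∈ E(G2) ✓
  (3,4) → (φ(3),φ(4)) = (0,4) ∈ E(G2) ✓
All 7 edges of G1 map to edges of G2, and |E(G1)| = |E(G2)| = 7, so φ is a bijection on edges as well as vertices. Hence G1 ≅ G2.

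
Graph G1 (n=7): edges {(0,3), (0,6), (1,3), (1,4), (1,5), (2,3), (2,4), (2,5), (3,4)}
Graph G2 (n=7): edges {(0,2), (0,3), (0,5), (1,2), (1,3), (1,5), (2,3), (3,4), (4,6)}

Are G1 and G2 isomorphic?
Yes, isomorphic

The graphs are isomorphic.
One valid mapping φ: V(G1) → V(G2): 0→4, 1→0, 2→1, 3→3, 4→2, 5→5, 6→6

Verify φ preserves adjacency — for each edge of G1, its image is an edge of G2:
  (0,3) → (φ(0),φ(3)) = (3,4) ∈ E(G2) ✓
  (0,6) → (φ(0),φ(6)) = (4,6) ∈ E(G2) ✓
  (1,3) → (φ(1),φ(3)) = (0,3) ∈ E(G2) ✓
  (1,4) → (φ(1),φ(4)) = (0,2) ∈ E(G2) ✓
  (1,5) → (φ(1),φ(5)) = (0,5) ∈ E(G2) ✓
  (2,3) → (φ(2),φ(3)) = (1,3) ∈ E(G2) ✓
  (2,4) → (φ(2),φ(4)) = (1,2) ∈ E(G2) ✓
  (2,5) → (φ(2),φ(5)) = (1,5) ∈ E(G2) ✓
  (3,4) → (φ(3),φ(4)) = (2,3) ∈ E(G2) ✓
All 9 edges of G1 map to edges of G2, and |E(G1)| = |E(G2)| = 9, so φ is a bijection on edges as well as vertices. Hence G1 ≅ G2.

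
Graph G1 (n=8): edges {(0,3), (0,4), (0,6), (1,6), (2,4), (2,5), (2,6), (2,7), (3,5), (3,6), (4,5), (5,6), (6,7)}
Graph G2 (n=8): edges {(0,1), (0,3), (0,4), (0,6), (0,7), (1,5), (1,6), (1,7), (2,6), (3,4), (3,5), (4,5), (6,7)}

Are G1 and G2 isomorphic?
No, not isomorphic

The graphs are NOT isomorphic.

Counting triangles (3-cliques): G1 has 5, G2 has 6.
Triangle count is an isomorphism invariant, so differing triangle counts rule out isomorphism.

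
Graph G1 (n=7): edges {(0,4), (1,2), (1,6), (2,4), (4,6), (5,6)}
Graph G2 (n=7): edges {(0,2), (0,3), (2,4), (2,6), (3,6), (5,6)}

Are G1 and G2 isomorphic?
Yes, isomorphic

The graphs are isomorphic.
One valid mapping φ: V(G1) → V(G2): 0→5, 1→0, 2→3, 3→1, 4→6, 5→4, 6→2

Verify φ preserves adjacency — for each edge of G1, its image is an edge of G2:
  (0,4) → (φ(0),φ(4)) = (5,6) ∈ E(G2) ✓
  (1,2) → (φ(1),φ(2)) = (0,3) ∈ E(G2) ✓
  (1,6) → (φ(1),φ(6)) = (0,2) ∈ E(G2) ✓
  (2,4) → (φ(2),φ(4)) = (3,6) ∈ E(G2) ✓
  (4,6) → (φ(4),φ(6)) = (2,6) ∈ E(G2) ✓
  (5,6) → (φ(5),φ(6)) = (2,4) ∈ E(G2) ✓
All 6 edges of G1 map to edges of G2, and |E(G1)| = |E(G2)| = 6, so φ is a bijection on edges as well as vertices. Hence G1 ≅ G2.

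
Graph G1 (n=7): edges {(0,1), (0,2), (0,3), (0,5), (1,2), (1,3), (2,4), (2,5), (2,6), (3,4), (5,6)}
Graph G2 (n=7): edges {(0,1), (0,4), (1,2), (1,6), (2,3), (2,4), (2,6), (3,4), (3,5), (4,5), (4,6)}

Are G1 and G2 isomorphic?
Yes, isomorphic

The graphs are isomorphic.
One valid mapping φ: V(G1) → V(G2): 0→2, 1→6, 2→4, 3→1, 4→0, 5→3, 6→5

Verify φ preserves adjacency — for each edge of G1, its image is an edge of G2:
  (0,1) → (φ(0),φ(1)) = (2,6) ∈ E(G2) ✓
  (0,2) → (φ(0),φ(2)) = (2,4) ∈ E(G2) ✓
  (0,3) → (φ(0),φ(3)) = (1,2) ∈ E(G2) ✓
  (0,5) → (φ(0),φ(5)) = (2,3) ∈ E(G2) ✓
  (1,2) → (φ(1),φ(2)) = (4,6) ∈ E(G2) ✓
  (1,3) → (φ(1),φ(3)) = (1,6) ∈ E(G2) ✓
  (2,4) → (φ(2),φ(4)) = (0,4) ∈ E(G2) ✓
  (2,5) → (φ(2),φ(5)) = (3,4) ∈ E(G2) ✓
  (2,6) → (φ(2),φ(6)) = (4,5) ∈ E(G2) ✓
  (3,4) → (φ(3),φ(4)) = (0,1) ∈ E(G2) ✓
  (5,6) → (φ(5),φ(6)) = (3,5) ∈ E(G2) ✓
All 11 edges of G1 map to edges of G2, and |E(G1)| = |E(G2)| = 11, so φ is a bijection on edges as well as vertices. Hence G1 ≅ G2.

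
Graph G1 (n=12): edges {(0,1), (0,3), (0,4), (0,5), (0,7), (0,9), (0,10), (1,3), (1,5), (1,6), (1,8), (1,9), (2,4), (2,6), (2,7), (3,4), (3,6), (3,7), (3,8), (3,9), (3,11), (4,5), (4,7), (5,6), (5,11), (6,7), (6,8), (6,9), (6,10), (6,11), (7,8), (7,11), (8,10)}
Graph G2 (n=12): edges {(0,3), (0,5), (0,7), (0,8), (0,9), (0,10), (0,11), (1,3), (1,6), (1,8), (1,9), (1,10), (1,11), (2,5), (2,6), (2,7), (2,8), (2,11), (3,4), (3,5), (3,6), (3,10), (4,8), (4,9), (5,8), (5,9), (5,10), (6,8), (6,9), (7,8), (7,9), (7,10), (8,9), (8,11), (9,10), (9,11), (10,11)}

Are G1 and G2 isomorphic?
No, not isomorphic

The graphs are NOT isomorphic.

Counting triangles (3-cliques): G1 has 27, G2 has 35.
Triangle count is an isomorphism invariant, so differing triangle counts rule out isomorphism.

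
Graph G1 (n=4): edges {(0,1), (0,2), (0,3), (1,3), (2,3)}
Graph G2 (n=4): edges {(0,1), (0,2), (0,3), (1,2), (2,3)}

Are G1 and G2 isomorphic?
Yes, isomorphic

The graphs are isomorphic.
One valid mapping φ: V(G1) → V(G2): 0→2, 1→1, 2→3, 3→0

Verify φ preserves adjacency — for each edge of G1, its image is an edge of G2:
  (0,1) → (φ(0),φ(1)) = (1,2) ∈ E(G2) ✓
  (0,2) → (φ(0),φ(2)) = (2,3) ∈ E(G2) ✓
  (0,3) → (φ(0),φ(3)) = (0,2) ∈ E(G2) ✓
  (1,3) → (φ(1),φ(3)) = (0,1) ∈ E(G2) ✓
  (2,3) → (φ(2),φ(3)) = (0,3) ∈ E(G2) ✓
All 5 edges of G1 map to edges of G2, and |E(G1)| = |E(G2)| = 5, so φ is a bijection on edges as well as vertices. Hence G1 ≅ G2.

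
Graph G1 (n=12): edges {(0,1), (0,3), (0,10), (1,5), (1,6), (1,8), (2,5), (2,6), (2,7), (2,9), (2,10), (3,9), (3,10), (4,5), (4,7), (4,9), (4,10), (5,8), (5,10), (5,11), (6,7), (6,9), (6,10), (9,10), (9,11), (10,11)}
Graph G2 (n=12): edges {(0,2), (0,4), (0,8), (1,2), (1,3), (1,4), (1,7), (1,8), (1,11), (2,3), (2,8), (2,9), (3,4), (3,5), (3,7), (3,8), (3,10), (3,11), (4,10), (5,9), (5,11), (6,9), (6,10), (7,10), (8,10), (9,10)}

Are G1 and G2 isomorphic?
Yes, isomorphic

The graphs are isomorphic.
One valid mapping φ: V(G1) → V(G2): 0→5, 1→9, 2→8, 3→11, 4→4, 5→10, 6→2, 7→0, 8→6, 9→1, 10→3, 11→7

Verify φ preserves adjacency — for each edge of G1, its image is an edge of G2:
  (0,1) → (φ(0),φ(1)) = (5,9) ∈ E(G2) ✓
  (0,3) → (φ(0),φ(3)) = (5,11) ∈ E(G2) ✓
  (0,10) → (φ(0),φ(10)) = (3,5) ∈ E(G2) ✓
  (1,5) → (φ(1),φ(5)) = (9,10) ∈ E(G2) ✓
  (1,6) → (φ(1),φ(6)) = (2,9) ∈ E(G2) ✓
  (1,8) → (φ(1),φ(8)) = (6,9) ∈ E(G2) ✓
  (2,5) → (φ(2),φ(5)) = (8,10) ∈ E(G2) ✓
  (2,6) → (φ(2),φ(6)) = (2,8) ∈ E(G2) ✓
  (2,7) → (φ(2),φ(7)) = (0,8) ∈ E(G2) ✓
  (2,9) → (φ(2),φ(9)) = (1,8) ∈ E(G2) ✓
  (2,10) → (φ(2),φ(10)) = (3,8) ∈ E(G2) ✓
  (3,9) → (φ(3),φ(9)) = (1,11) ∈ E(G2) ✓
  (3,10) → (φ(3),φ(10)) = (3,11) ∈ E(G2) ✓
  (4,5) → (φ(4),φ(5)) = (4,10) ∈ E(G2) ✓
  (4,7) → (φ(4),φ(7)) = (0,4) ∈ E(G2) ✓
  (4,9) → (φ(4),φ(9)) = (1,4) ∈ E(G2) ✓
  (4,10) → (φ(4),φ(10)) = (3,4) ∈ E(G2) ✓
  (5,8) → (φ(5),φ(8)) = (6,10) ∈ E(G2) ✓
  (5,10) → (φ(5),φ(10)) = (3,10) ∈ E(G2) ✓
  (5,11) → (φ(5),φ(11)) = (7,10) ∈ E(G2) ✓
  (6,7) → (φ(6),φ(7)) = (0,2) ∈ E(G2) ✓
  (6,9) → (φ(6),φ(9)) = (1,2) ∈ E(G2) ✓
  (6,10) → (φ(6),φ(10)) = (2,3) ∈ E(G2) ✓
  (9,10) → (φ(9),φ(10)) = (1,3) ∈ E(G2) ✓
  (9,11) → (φ(9),φ(11)) = (1,7) ∈ E(G2) ✓
  (10,11) → (φ(10),φ(11)) = (3,7) ∈ E(G2) ✓
All 26 edges of G1 map to edges of G2, and |E(G1)| = |E(G2)| = 26, so φ is a bijection on edges as well as vertices. Hence G1 ≅ G2.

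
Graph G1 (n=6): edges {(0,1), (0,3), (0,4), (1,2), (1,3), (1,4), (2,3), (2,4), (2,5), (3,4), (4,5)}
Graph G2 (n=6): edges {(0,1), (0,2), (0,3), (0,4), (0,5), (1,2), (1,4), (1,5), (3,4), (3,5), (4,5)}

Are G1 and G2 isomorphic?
Yes, isomorphic

The graphs are isomorphic.
One valid mapping φ: V(G1) → V(G2): 0→3, 1→5, 2→1, 3→4, 4→0, 5→2

Verify φ preserves adjacency — for each edge of G1, its image is an edge of G2:
  (0,1) → (φ(0),φ(1)) = (3,5) ∈ E(G2) ✓
  (0,3) → (φ(0),φ(3)) = (3,4) ∈ E(G2) ✓
  (0,4) → (φ(0),φ(4)) = (0,3) ∈ E(G2) ✓
  (1,2) → (φ(1),φ(2)) = (1,5) ∈ E(G2) ✓
  (1,3) → (φ(1),φ(3)) = (4,5) ∈ E(G2) ✓
  (1,4) → (φ(1),φ(4)) = (0,5) ∈ E(G2) ✓
  (2,3) → (φ(2),φ(3)) = (1,4) ∈ E(G2) ✓
  (2,4) → (φ(2),φ(4)) = (0,1) ∈ E(G2) ✓
  (2,5) → (φ(2),φ(5)) = (1,2) ∈ E(G2) ✓
  (3,4) → (φ(3),φ(4)) = (0,4) ∈ E(G2) ✓
  (4,5) → (φ(4),φ(5)) = (0,2) ∈ E(G2) ✓
All 11 edges of G1 map to edges of G2, and |E(G1)| = |E(G2)| = 11, so φ is a bijection on edges as well as vertices. Hence G1 ≅ G2.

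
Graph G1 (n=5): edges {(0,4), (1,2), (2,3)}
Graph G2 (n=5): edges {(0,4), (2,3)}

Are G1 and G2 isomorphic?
No, not isomorphic

The graphs are NOT isomorphic.

Counting edges: G1 has 3 edge(s); G2 has 2 edge(s).
Edge count is an isomorphism invariant (a bijection on vertices induces a bijection on edges), so differing edge counts rule out isomorphism.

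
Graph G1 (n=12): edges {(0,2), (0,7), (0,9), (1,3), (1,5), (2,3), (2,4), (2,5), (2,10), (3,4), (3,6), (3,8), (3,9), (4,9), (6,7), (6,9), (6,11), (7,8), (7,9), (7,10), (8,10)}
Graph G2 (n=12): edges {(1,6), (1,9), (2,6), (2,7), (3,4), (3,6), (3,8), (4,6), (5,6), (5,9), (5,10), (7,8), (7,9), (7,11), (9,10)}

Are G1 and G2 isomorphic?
No, not isomorphic

The graphs are NOT isomorphic.

Connected components of G1: 1 component(s) with vertex sets [[0, 1, 2, 3, 4, 5, 6, 7, 8, 9, 10, 11]], sizes [12].
Connected components of G2: 2 component(s) with vertex sets [[0], [1, 2, 3, 4, 5, 6, 7, 8, 9, 10, 11]], sizes [1, 11].
The number of connected components (and the multiset of component sizes) is an isomorphism invariant — an isomorphism maps each component of G1 bijectively onto a component of G2. Since G1 has 1 component(s) and G2 has 2, they cannot be isomorphic.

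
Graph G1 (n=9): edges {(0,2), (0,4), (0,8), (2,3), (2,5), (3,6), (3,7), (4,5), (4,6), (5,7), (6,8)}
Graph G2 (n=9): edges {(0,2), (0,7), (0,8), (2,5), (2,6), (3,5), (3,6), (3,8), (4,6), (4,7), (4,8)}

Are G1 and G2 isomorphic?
Yes, isomorphic

The graphs are isomorphic.
One valid mapping φ: V(G1) → V(G2): 0→3, 1→1, 2→8, 3→0, 4→6, 5→4, 6→2, 7→7, 8→5

Verify φ preserves adjacency — for each edge of G1, its image is an edge of G2:
  (0,2) → (φ(0),φ(2)) = (3,8) ∈ E(G2) ✓
  (0,4) → (φ(0),φ(4)) = (3,6) ∈ E(G2) ✓
  (0,8) → (φ(0),φ(8)) = (3,5) ∈ E(G2) ✓
  (2,3) → (φ(2),φ(3)) = (0,8) ∈ E(G2) ✓
  (2,5) → (φ(2),φ(5)) = (4,8) ∈ E(G2) ✓
  (3,6) → (φ(3),φ(6)) = (0,2) ∈ E(G2) ✓
  (3,7) → (φ(3),φ(7)) = (0,7) ∈ E(G2) ✓
  (4,5) → (φ(4),φ(5)) = (4,6) ∈ E(G2) ✓
  (4,6) → (φ(4),φ(6)) = (2,6) ∈ E(G2) ✓
  (5,7) → (φ(5),φ(7)) = (4,7) ∈ E(G2) ✓
  (6,8) → (φ(6),φ(8)) = (2,5) ∈ E(G2) ✓
All 11 edges of G1 map to edges of G2, and |E(G1)| = |E(G2)| = 11, so φ is a bijection on edges as well as vertices. Hence G1 ≅ G2.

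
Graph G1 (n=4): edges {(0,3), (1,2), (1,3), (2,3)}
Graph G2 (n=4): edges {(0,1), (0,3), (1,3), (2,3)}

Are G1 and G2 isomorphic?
Yes, isomorphic

The graphs are isomorphic.
One valid mapping φ: V(G1) → V(G2): 0→2, 1→1, 2→0, 3→3

Verify φ preserves adjacency — for each edge of G1, its image is an edge of G2:
  (0,3) → (φ(0),φ(3)) = (2,3) ∈ E(G2) ✓
  (1,2) → (φ(1),φ(2)) = (0,1) ∈ E(G2) ✓
  (1,3) → (φ(1),φ(3)) = (1,3) ∈ E(G2) ✓
  (2,3) → (φ(2),φ(3)) = (0,3) ∈ E(G2) ✓
All 4 edges of G1 map to edges of G2, and |E(G1)| = |E(G2)| = 4, so φ is a bijection on edges as well as vertices. Hence G1 ≅ G2.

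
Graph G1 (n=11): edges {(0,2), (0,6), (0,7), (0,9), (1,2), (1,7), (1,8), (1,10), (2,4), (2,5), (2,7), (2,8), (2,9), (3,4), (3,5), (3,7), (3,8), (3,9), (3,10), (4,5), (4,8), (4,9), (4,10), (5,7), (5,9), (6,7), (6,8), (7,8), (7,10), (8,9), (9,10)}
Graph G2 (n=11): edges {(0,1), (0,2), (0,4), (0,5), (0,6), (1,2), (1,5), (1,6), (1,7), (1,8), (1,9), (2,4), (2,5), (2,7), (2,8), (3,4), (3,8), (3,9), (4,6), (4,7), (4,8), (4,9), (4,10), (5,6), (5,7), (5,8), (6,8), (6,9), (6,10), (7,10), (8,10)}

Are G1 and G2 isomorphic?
Yes, isomorphic

The graphs are isomorphic.
One valid mapping φ: V(G1) → V(G2): 0→9, 1→10, 2→6, 3→2, 4→5, 5→0, 6→3, 7→4, 8→8, 9→1, 10→7

Verify φ preserves adjacency — for each edge of G1, its image is an edge of G2:
  (0,2) → (φ(0),φ(2)) = (6,9) ∈ E(G2) ✓
  (0,6) → (φ(0),φ(6)) = (3,9) ∈ E(G2) ✓
  (0,7) → (φ(0),φ(7)) = (4,9) ∈ E(G2) ✓
  (0,9) → (φ(0),φ(9)) = (1,9) ∈ E(G2) ✓
  (1,2) → (φ(1),φ(2)) = (6,10) ∈ E(G2) ✓
  (1,7) → (φ(1),φ(7)) = (4,10) ∈ E(G2) ✓
  (1,8) → (φ(1),φ(8)) = (8,10) ∈ E(G2) ✓
  (1,10) → (φ(1),φ(10)) = (7,10) ∈ E(G2) ✓
  (2,4) → (φ(2),φ(4)) = (5,6) ∈ E(G2) ✓
  (2,5) → (φ(2),φ(5)) = (0,6) ∈ E(G2) ✓
  (2,7) → (φ(2),φ(7)) = (4,6) ∈ E(G2) ✓
  (2,8) → (φ(2),φ(8)) = (6,8) ∈ E(G2) ✓
  (2,9) → (φ(2),φ(9)) = (1,6) ∈ E(G2) ✓
  (3,4) → (φ(3),φ(4)) = (2,5) ∈ E(G2) ✓
  (3,5) → (φ(3),φ(5)) = (0,2) ∈ E(G2) ✓
  (3,7) → (φ(3),φ(7)) = (2,4) ∈ E(G2) ✓
  (3,8) → (φ(3),φ(8)) = (2,8) ∈ E(G2) ✓
  (3,9) → (φ(3),φ(9)) = (1,2) ∈ E(G2) ✓
  (3,10) → (φ(3),φ(10)) = (2,7) ∈ E(G2) ✓
  (4,5) → (φ(4),φ(5)) = (0,5) ∈ E(G2) ✓
  (4,8) → (φ(4),φ(8)) = (5,8) ∈ E(G2) ✓
  (4,9) → (φ(4),φ(9)) = (1,5) ∈ E(G2) ✓
  (4,10) → (φ(4),φ(10)) = (5,7) ∈ E(G2) ✓
  (5,7) → (φ(5),φ(7)) = (0,4) ∈ E(G2) ✓
  (5,9) → (φ(5),φ(9)) = (0,1) ∈ E(G2) ✓
  (6,7) → (φ(6),φ(7)) = (3,4) ∈ E(G2) ✓
  (6,8) → (φ(6),φ(8)) = (3,8) ∈ E(G2) ✓
  (7,8) → (φ(7),φ(8)) = (4,8) ∈ E(G2) ✓
  (7,10) → (φ(7),φ(10)) = (4,7) ∈ E(G2) ✓
  (8,9) → (φ(8),φ(9)) = (1,8) ∈ E(G2) ✓
  (9,10) → (φ(9),φ(10)) = (1,7) ∈ E(G2) ✓
All 31 edges of G1 map to edges of G2, and |E(G1)| = |E(G2)| = 31, so φ is a bijection on edges as well as vertices. Hence G1 ≅ G2.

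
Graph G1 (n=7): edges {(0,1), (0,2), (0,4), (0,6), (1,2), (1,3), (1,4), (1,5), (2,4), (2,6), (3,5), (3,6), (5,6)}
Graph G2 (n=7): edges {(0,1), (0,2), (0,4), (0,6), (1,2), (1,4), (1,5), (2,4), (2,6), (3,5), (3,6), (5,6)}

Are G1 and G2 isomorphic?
No, not isomorphic

The graphs are NOT isomorphic.

Counting edges: G1 has 13 edge(s); G2 has 12 edge(s).
Edge count is an isomorphism invariant (a bijection on vertices induces a bijection on edges), so differing edge counts rule out isomorphism.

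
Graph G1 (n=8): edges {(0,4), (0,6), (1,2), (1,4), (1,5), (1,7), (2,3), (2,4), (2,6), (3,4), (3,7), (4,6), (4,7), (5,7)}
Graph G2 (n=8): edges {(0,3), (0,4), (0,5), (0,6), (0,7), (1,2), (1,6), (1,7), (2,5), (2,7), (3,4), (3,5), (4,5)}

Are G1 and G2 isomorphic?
No, not isomorphic

The graphs are NOT isomorphic.

Counting triangles (3-cliques): G1 has 7, G2 has 5.
Triangle count is an isomorphism invariant, so differing triangle counts rule out isomorphism.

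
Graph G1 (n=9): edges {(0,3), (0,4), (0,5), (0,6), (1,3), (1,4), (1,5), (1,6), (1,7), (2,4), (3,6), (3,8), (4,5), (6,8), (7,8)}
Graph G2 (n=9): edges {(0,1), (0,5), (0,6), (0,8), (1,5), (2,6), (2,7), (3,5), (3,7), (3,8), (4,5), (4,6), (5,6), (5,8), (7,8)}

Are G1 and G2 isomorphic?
No, not isomorphic

The graphs are NOT isomorphic.

Degrees in G1: deg(0)=4, deg(1)=5, deg(2)=1, deg(3)=4, deg(4)=4, deg(5)=3, deg(6)=4, deg(7)=2, deg(8)=3.
Sorted degree sequence of G1: [5, 4, 4, 4, 4, 3, 3, 2, 1].
Degrees in G2: deg(0)=4, deg(1)=2, deg(2)=2, deg(3)=3, deg(4)=2, deg(5)=6, deg(6)=4, deg(7)=3, deg(8)=4.
Sorted degree sequence of G2: [6, 4, 4, 4, 3, 3, 2, 2, 2].
The (sorted) degree sequence is an isomorphism invariant, so since G1 and G2 have different degree sequences they cannot be isomorphic.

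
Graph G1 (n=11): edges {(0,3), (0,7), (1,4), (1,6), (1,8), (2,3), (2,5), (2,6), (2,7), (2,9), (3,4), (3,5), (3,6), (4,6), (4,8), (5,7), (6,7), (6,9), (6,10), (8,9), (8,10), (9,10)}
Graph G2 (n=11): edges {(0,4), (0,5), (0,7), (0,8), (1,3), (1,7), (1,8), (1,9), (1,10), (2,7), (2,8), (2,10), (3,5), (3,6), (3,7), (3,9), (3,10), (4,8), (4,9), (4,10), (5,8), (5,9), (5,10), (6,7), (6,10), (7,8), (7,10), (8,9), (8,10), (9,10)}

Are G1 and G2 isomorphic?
No, not isomorphic

The graphs are NOT isomorphic.

Degrees in G1: deg(0)=2, deg(1)=3, deg(2)=5, deg(3)=5, deg(4)=4, deg(5)=3, deg(6)=7, deg(7)=4, deg(8)=4, deg(9)=4, deg(10)=3.
Sorted degree sequence of G1: [7, 5, 5, 4, 4, 4, 4, 3, 3, 3, 2].
Degrees in G2: deg(0)=4, deg(1)=5, deg(2)=3, deg(3)=6, deg(4)=4, deg(5)=5, deg(6)=3, deg(7)=7, deg(8)=8, deg(9)=6, deg(10)=9.
Sorted degree sequence of G2: [9, 8, 7, 6, 6, 5, 5, 4, 4, 3, 3].
The (sorted) degree sequence is an isomorphism invariant, so since G1 and G2 have different degree sequences they cannot be isomorphic.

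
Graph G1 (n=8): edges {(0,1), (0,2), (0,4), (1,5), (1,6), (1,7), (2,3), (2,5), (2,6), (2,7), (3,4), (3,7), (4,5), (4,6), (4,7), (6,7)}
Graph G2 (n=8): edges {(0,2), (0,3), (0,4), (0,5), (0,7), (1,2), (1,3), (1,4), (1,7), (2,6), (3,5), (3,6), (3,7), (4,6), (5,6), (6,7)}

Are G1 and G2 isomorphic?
Yes, isomorphic

The graphs are isomorphic.
One valid mapping φ: V(G1) → V(G2): 0→4, 1→1, 2→0, 3→5, 4→6, 5→2, 6→7, 7→3

Verify φ preserves adjacency — for each edge of G1, its image is an edge of G2:
  (0,1) → (φ(0),φ(1)) = (1,4) ∈ E(G2) ✓
  (0,2) → (φ(0),φ(2)) = (0,4) ∈ E(G2) ✓
  (0,4) → (φ(0),φ(4)) = (4,6) ∈ E(G2) ✓
  (1,5) → (φ(1),φ(5)) = (1,2) ∈ E(G2) ✓
  (1,6) → (φ(1),φ(6)) = (1,7) ∈ E(G2) ✓
  (1,7) → (φ(1),φ(7)) = (1,3) ∈ E(G2) ✓
  (2,3) → (φ(2),φ(3)) = (0,5) ∈ E(G2) ✓
  (2,5) → (φ(2),φ(5)) = (0,2) ∈ E(G2) ✓
  (2,6) → (φ(2),φ(6)) = (0,7) ∈ E(G2) ✓
  (2,7) → (φ(2),φ(7)) = (0,3) ∈ E(G2) ✓
  (3,4) → (φ(3),φ(4)) = (5,6) ∈ E(G2) ✓
  (3,7) → (φ(3),φ(7)) = (3,5) ∈ E(G2) ✓
  (4,5) → (φ(4),φ(5)) = (2,6) ∈ E(G2) ✓
  (4,6) → (φ(4),φ(6)) = (6,7) ∈ E(G2) ✓
  (4,7) → (φ(4),φ(7)) = (3,6) ∈ E(G2) ✓
  (6,7) → (φ(6),φ(7)) = (3,7) ∈ E(G2) ✓
All 16 edges of G1 map to edges of G2, and |E(G1)| = |E(G2)| = 16, so φ is a bijection on edges as well as vertices. Hence G1 ≅ G2.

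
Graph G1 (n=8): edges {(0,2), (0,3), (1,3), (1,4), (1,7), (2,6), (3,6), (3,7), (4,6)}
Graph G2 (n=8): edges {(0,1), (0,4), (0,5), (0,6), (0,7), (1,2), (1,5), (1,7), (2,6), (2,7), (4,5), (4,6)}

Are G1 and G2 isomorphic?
No, not isomorphic

The graphs are NOT isomorphic.

Counting triangles (3-cliques): G1 has 1, G2 has 5.
Triangle count is an isomorphism invariant, so differing triangle counts rule out isomorphism.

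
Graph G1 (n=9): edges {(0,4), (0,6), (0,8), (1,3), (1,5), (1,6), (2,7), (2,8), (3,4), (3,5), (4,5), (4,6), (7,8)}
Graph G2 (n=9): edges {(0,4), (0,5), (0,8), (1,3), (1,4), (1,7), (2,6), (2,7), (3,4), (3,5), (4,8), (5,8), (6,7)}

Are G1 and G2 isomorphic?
Yes, isomorphic

The graphs are isomorphic.
One valid mapping φ: V(G1) → V(G2): 0→1, 1→5, 2→6, 3→0, 4→4, 5→8, 6→3, 7→2, 8→7

Verify φ preserves adjacency — for each edge of G1, its image is an edge of G2:
  (0,4) → (φ(0),φ(4)) = (1,4) ∈ E(G2) ✓
  (0,6) → (φ(0),φ(6)) = (1,3) ∈ E(G2) ✓
  (0,8) → (φ(0),φ(8)) = (1,7) ∈ E(G2) ✓
  (1,3) → (φ(1),φ(3)) = (0,5) ∈ E(G2) ✓
  (1,5) → (φ(1),φ(5)) = (5,8) ∈ E(G2) ✓
  (1,6) → (φ(1),φ(6)) = (3,5) ∈ E(G2) ✓
  (2,7) → (φ(2),φ(7)) = (2,6) ∈ E(G2) ✓
  (2,8) → (φ(2),φ(8)) = (6,7) ∈ E(G2) ✓
  (3,4) → (φ(3),φ(4)) = (0,4) ∈ E(G2) ✓
  (3,5) → (φ(3),φ(5)) = (0,8) ∈ E(G2) ✓
  (4,5) → (φ(4),φ(5)) = (4,8) ∈ E(G2) ✓
  (4,6) → (φ(4),φ(6)) = (3,4) ∈ E(G2) ✓
  (7,8) → (φ(7),φ(8)) = (2,7) ∈ E(G2) ✓
All 13 edges of G1 map to edges of G2, and |E(G1)| = |E(G2)| = 13, so φ is a bijection on edges as well as vertices. Hence G1 ≅ G2.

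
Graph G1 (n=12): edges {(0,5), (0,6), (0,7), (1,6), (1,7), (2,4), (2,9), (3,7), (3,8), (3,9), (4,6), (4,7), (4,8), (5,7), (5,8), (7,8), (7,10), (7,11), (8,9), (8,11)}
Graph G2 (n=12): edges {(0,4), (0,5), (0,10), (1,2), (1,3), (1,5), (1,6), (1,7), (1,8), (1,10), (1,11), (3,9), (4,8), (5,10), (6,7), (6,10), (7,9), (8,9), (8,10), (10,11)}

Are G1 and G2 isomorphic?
Yes, isomorphic

The graphs are isomorphic.
One valid mapping φ: V(G1) → V(G2): 0→7, 1→3, 2→4, 3→5, 4→8, 5→6, 6→9, 7→1, 8→10, 9→0, 10→2, 11→11

Verify φ preserves adjacency — for each edge of G1, its image is an edge of G2:
  (0,5) → (φ(0),φ(5)) = (6,7) ∈ E(G2) ✓
  (0,6) → (φ(0),φ(6)) = (7,9) ∈ E(G2) ✓
  (0,7) → (φ(0),φ(7)) = (1,7) ∈ E(G2) ✓
  (1,6) → (φ(1),φ(6)) = (3,9) ∈ E(G2) ✓
  (1,7) → (φ(1),φ(7)) = (1,3) ∈ E(G2) ✓
  (2,4) → (φ(2),φ(4)) = (4,8) ∈ E(G2) ✓
  (2,9) → (φ(2),φ(9)) = (0,4) ∈ E(G2) ✓
  (3,7) → (φ(3),φ(7)) = (1,5) ∈ E(G2) ✓
  (3,8) → (φ(3),φ(8)) = (5,10) ∈ E(G2) ✓
  (3,9) → (φ(3),φ(9)) = (0,5) ∈ E(G2) ✓
  (4,6) → (φ(4),φ(6)) = (8,9) ∈ E(G2) ✓
  (4,7) → (φ(4),φ(7)) = (1,8) ∈ E(G2) ✓
  (4,8) → (φ(4),φ(8)) = (8,10) ∈ E(G2) ✓
  (5,7) → (φ(5),φ(7)) = (1,6) ∈ E(G2) ✓
  (5,8) → (φ(5),φ(8)) = (6,10) ∈ E(G2) ✓
  (7,8) → (φ(7),φ(8)) = (1,10) ∈ E(G2) ✓
  (7,10) → (φ(7),φ(10)) = (1,2) ∈ E(G2) ✓
  (7,11) → (φ(7),φ(11)) = (1,11) ∈ E(G2) ✓
  (8,9) → (φ(8),φ(9)) = (0,10) ∈ E(G2) ✓
  (8,11) → (φ(8),φ(11)) = (10,11) ∈ E(G2) ✓
All 20 edges of G1 map to edges of G2, and |E(G1)| = |E(G2)| = 20, so φ is a bijection on edges as well as vertices. Hence G1 ≅ G2.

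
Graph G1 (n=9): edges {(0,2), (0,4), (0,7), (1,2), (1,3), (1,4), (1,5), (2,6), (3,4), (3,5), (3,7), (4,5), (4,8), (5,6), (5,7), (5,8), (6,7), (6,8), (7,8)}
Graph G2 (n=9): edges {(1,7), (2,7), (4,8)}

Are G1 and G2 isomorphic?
No, not isomorphic

The graphs are NOT isomorphic.

Connected components of G1: 1 component(s) with vertex sets [[0, 1, 2, 3, 4, 5, 6, 7, 8]], sizes [9].
Connected components of G2: 6 component(s) with vertex sets [[0], [3], [5], [6], [4, 8], [1, 2, 7]], sizes [1, 1, 1, 1, 2, 3].
The number of connected components (and the multiset of component sizes) is an isomorphism invariant — an isomorphism maps each component of G1 bijectively onto a component of G2. Since G1 has 1 component(s) and G2 has 6, they cannot be isomorphic.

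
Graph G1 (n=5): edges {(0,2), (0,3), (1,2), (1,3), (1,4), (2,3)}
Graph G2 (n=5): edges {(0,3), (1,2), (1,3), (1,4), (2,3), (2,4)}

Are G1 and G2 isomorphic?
Yes, isomorphic

The graphs are isomorphic.
One valid mapping φ: V(G1) → V(G2): 0→4, 1→3, 2→1, 3→2, 4→0

Verify φ preserves adjacency — for each edge of G1, its image is an edge of G2:
  (0,2) → (φ(0),φ(2)) = (1,4) ∈ E(G2) ✓
  (0,3) → (φ(0),φ(3)) = (2,4) ∈ E(G2) ✓
  (1,2) → (φ(1),φ(2)) = (1,3) ∈ E(G2) ✓
  (1,3) → (φ(1),φ(3)) = (2,3) ∈ E(G2) ✓
  (1,4) → (φ(1),φ(4)) = (0,3) ∈ E(G2) ✓
  (2,3) → (φ(2),φ(3)) = (1,2) ∈ E(G2) ✓
All 6 edges of G1 map to edges of G2, and |E(G1)| = |E(G2)| = 6, so φ is a bijection on edges as well as vertices. Hence G1 ≅ G2.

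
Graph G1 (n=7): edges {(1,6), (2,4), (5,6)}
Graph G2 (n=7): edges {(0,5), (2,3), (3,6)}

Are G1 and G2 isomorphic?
Yes, isomorphic

The graphs are isomorphic.
One valid mapping φ: V(G1) → V(G2): 0→4, 1→6, 2→5, 3→1, 4→0, 5→2, 6→3

Verify φ preserves adjacency — for each edge of G1, its image is an edge of G2:
  (1,6) → (φ(1),φ(6)) = (3,6) ∈ E(G2) ✓
  (2,4) → (φ(2),φ(4)) = (0,5) ∈ E(G2) ✓
  (5,6) → (φ(5),φ(6)) = (2,3) ∈ E(G2) ✓
All 3 edges of G1 map to edges of G2, and |E(G1)| = |E(G2)| = 3, so φ is a bijection on edges as well as vertices. Hence G1 ≅ G2.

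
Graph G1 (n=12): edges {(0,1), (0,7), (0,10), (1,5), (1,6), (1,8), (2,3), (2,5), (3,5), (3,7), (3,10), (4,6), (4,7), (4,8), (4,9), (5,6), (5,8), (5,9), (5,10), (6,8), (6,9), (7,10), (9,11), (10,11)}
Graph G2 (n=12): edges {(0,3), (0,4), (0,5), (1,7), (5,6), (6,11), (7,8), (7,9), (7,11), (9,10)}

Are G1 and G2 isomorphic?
No, not isomorphic

The graphs are NOT isomorphic.

Connected components of G1: 1 component(s) with vertex sets [[0, 1, 2, 3, 4, 5, 6, 7, 8, 9, 10, 11]], sizes [12].
Connected components of G2: 2 component(s) with vertex sets [[2], [0, 1, 3, 4, 5, 6, 7, 8, 9, 10, 11]], sizes [1, 11].
The number of connected components (and the multiset of component sizes) is an isomorphism invariant — an isomorphism maps each component of G1 bijectively onto a component of G2. Since G1 has 1 component(s) and G2 has 2, they cannot be isomorphic.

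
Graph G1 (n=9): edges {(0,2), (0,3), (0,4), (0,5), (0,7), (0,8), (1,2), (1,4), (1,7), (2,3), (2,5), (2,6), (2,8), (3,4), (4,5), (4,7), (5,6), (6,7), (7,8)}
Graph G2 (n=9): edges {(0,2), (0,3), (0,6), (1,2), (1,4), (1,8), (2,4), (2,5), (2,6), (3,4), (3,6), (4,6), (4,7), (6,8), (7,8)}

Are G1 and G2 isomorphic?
No, not isomorphic

The graphs are NOT isomorphic.

Counting triangles (3-cliques): G1 has 9, G2 has 5.
Triangle count is an isomorphism invariant, so differing triangle counts rule out isomorphism.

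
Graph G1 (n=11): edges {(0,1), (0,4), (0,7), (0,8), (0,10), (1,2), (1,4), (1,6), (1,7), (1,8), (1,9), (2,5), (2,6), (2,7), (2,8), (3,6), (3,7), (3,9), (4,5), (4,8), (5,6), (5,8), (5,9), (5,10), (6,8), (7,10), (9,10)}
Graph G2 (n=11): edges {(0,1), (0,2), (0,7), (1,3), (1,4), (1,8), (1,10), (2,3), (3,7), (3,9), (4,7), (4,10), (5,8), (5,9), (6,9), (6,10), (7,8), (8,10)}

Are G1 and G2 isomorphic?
No, not isomorphic

The graphs are NOT isomorphic.

Degrees in G1: deg(0)=5, deg(1)=7, deg(2)=5, deg(3)=3, deg(4)=4, deg(5)=6, deg(6)=5, deg(7)=5, deg(8)=6, deg(9)=4, deg(10)=4.
Sorted degree sequence of G1: [7, 6, 6, 5, 5, 5, 5, 4, 4, 4, 3].
Degrees in G2: deg(0)=3, deg(1)=5, deg(2)=2, deg(3)=4, deg(4)=3, deg(5)=2, deg(6)=2, deg(7)=4, deg(8)=4, deg(9)=3, deg(10)=4.
Sorted degree sequence of G2: [5, 4, 4, 4, 4, 3, 3, 3, 2, 2, 2].
The (sorted) degree sequence is an isomorphism invariant, so since G1 and G2 have different degree sequences they cannot be isomorphic.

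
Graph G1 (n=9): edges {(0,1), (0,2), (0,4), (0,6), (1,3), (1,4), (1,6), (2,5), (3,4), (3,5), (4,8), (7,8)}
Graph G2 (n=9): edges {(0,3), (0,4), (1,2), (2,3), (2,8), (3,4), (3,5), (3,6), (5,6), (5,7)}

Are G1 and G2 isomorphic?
No, not isomorphic

The graphs are NOT isomorphic.

Degrees in G1: deg(0)=4, deg(1)=4, deg(2)=2, deg(3)=3, deg(4)=4, deg(5)=2, deg(6)=2, deg(7)=1, deg(8)=2.
Sorted degree sequence of G1: [4, 4, 4, 3, 2, 2, 2, 2, 1].
Degrees in G2: deg(0)=2, deg(1)=1, deg(2)=3, deg(3)=5, deg(4)=2, deg(5)=3, deg(6)=2, deg(7)=1, deg(8)=1.
Sorted degree sequence of G2: [5, 3, 3, 2, 2, 2, 1, 1, 1].
The (sorted) degree sequence is an isomorphism invariant, so since G1 and G2 have different degree sequences they cannot be isomorphic.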